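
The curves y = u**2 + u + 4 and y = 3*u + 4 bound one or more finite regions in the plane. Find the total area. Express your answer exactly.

4/3

Set the curves equal: u**2 + u + 4 = 3*u + 4, so u**2 - 2*u = 0, which factors as u*(u - 2) = 0. The curves meet at u = 0, 2.
On [0, 2], y = 3*u + 4 is on top; that piece has area ∫[0,2] (-(u**2 - 2*u)) du = 4/3.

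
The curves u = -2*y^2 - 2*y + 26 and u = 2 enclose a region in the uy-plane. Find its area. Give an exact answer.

Both boundary curves give u as a function of y, so integrate with respect to y. Setting them equal: -2*y^2 - 2*y + 24 = 0, i.e. -2*(y - 3)*(y + 4) = 0, so they meet at y = -4, 3.
For y in [-4, 3], u = -2*y^2 - 2*y + 26 is on the right; area = ∫[-4,3] (-2*y^2 - 2*y + 24) dy = 343/3.

343/3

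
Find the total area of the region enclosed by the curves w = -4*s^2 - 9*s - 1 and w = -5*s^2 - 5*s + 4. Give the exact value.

36

Set the curves equal: -4*s^2 - 9*s - 1 = -5*s^2 - 5*s + 4, so s^2 - 4*s - 5 = 0, which factors as (s - 5)*(s + 1) = 0. The curves meet at s = -1, 5.
On [-1, 5], w = -5*s^2 - 5*s + 4 is on top; that piece has area ∫[-1,5] (-(s^2 - 4*s - 5)) ds = 36.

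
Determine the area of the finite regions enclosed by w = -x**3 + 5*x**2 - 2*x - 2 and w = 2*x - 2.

71/6

Set the curves equal: -x**3 + 5*x**2 - 2*x - 2 = 2*x - 2, so -x**3 + 5*x**2 - 4*x = 0, which factors as -x*(x - 4)*(x - 1) = 0. The curves meet at x = 0, 1, 4.
On [0, 1], w = 2*x - 2 is on top; that piece has area ∫[0,1] (-(-x**3 + 5*x**2 - 4*x)) dx = 7/12.
On [1, 4], w = -x**3 + 5*x**2 - 2*x - 2 is on top; that piece has area ∫[1,4] (-x**3 + 5*x**2 - 4*x) dx = 45/4.
Total enclosed area = 7/12 + 45/4 = 71/6.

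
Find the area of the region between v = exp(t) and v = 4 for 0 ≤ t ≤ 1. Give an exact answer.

5 - exp(1)

On [0, 1], (exp(t)) - (4) = exp(t) - 4 is ≤ 0 throughout, so the area is a single integral of |exp(t) - 4|.
∫[0,1] (exp(t) - 4) dt = -5 + exp(1); the area of that piece is 5 - exp(1).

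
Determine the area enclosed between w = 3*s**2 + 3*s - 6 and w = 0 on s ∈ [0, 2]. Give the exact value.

9

The difference (3*s**2 + 3*s - 6) - (0) = 3*s**2 + 3*s - 6 changes sign at s = 1 inside [0, 2], so split the integral there.
∫[0,1] (3*s**2 + 3*s - 6) ds = -7/2; the area of that piece is 7/2.
∫[1,2] (3*s**2 + 3*s - 6) ds = 11/2.
Total area = 7/2 + 11/2 = 9.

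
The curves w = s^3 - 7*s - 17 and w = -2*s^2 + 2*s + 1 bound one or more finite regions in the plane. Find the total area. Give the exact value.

443/6

Set the curves equal: s^3 - 7*s - 17 = -2*s^2 + 2*s + 1, so s^3 + 2*s^2 - 9*s - 18 = 0, which factors as (s - 3)*(s + 2)*(s + 3) = 0. The curves meet at s = -3, -2, 3.
On [-3, -2], w = s^3 - 7*s - 17 is on top; that piece has area ∫[-3,-2] (s^3 + 2*s^2 - 9*s - 18) ds = 11/12.
On [-2, 3], w = -2*s^2 + 2*s + 1 is on top; that piece has area ∫[-2,3] (-(s^3 + 2*s^2 - 9*s - 18)) ds = 875/12.
Total enclosed area = 11/12 + 875/12 = 443/6.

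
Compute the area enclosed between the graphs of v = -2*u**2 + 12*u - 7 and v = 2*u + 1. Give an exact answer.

9

Set the curves equal: -2*u**2 + 12*u - 7 = 2*u + 1, so -2*u**2 + 10*u - 8 = 0, which factors as -2*(u - 4)*(u - 1) = 0. The curves meet at u = 1, 4.
On [1, 4], v = -2*u**2 + 12*u - 7 is on top; that piece has area ∫[1,4] (-2*u**2 + 10*u - 8) du = 9.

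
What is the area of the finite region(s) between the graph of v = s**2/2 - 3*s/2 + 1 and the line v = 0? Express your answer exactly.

The curve meets the s-axis where s**2/2 - 3*s/2 + 1 = 0, i.e. (s - 2)*(s - 1)/2 = 0, at s = 1, 2.
On [1, 2] the curve lies below the axis; ∫[1,2] (s**2/2 - 3*s/2 + 1) ds = -1/12, giving area 1/12.

1/12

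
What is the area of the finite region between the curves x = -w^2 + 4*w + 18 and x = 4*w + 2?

Both boundary curves give x as a function of w, so integrate with respect to w. Setting them equal: -w^2 + 16 = 0, i.e. -(w - 4)*(w + 4) = 0, so they meet at w = -4, 4.
For w in [-4, 4], x = -w^2 + 4*w + 18 is on the right; area = ∫[-4,4] (-w^2 + 16) dw = 256/3.

256/3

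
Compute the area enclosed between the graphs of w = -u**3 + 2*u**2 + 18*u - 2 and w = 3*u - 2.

Set the curves equal: -u**3 + 2*u**2 + 18*u - 2 = 3*u - 2, so -u**3 + 2*u**2 + 15*u = 0, which factors as -u*(u - 5)*(u + 3) = 0. The curves meet at u = -3, 0, 5.
On [-3, 0], w = 3*u - 2 is on top; that piece has area ∫[-3,0] (-(-u**3 + 2*u**2 + 15*u)) du = 117/4.
On [0, 5], w = -u**3 + 2*u**2 + 18*u - 2 is on top; that piece has area ∫[0,5] (-u**3 + 2*u**2 + 15*u) du = 1375/12.
Total enclosed area = 117/4 + 1375/12 = 863/6.

863/6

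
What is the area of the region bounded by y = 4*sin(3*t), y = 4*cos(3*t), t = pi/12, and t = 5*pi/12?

8*sqrt(2)/3

On [pi/12, 5*pi/12], (4*sin(3*t)) - (4*cos(3*t)) = 4*sin(3*t) - 4*cos(3*t) is ≥ 0 throughout, so the area is a single integral of |4*sin(3*t) - 4*cos(3*t)|.
∫[pi/12,5*pi/12] (4*sin(3*t) - 4*cos(3*t)) dt = 8*sqrt(2)/3.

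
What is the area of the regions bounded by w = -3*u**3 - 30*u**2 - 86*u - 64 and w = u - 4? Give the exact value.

Set the curves equal: -3*u**3 - 30*u**2 - 86*u - 64 = u - 4, so -3*u**3 - 30*u**2 - 87*u - 60 = 0, which factors as -3*(u + 1)*(u + 4)*(u + 5) = 0. The curves meet at u = -5, -4, -1.
On [-5, -4], w = u - 4 is on top; that piece has area ∫[-5,-4] (-(-3*u**3 - 30*u**2 - 87*u - 60)) du = 7/4.
On [-4, -1], w = -3*u**3 - 30*u**2 - 86*u - 64 is on top; that piece has area ∫[-4,-1] (-3*u**3 - 30*u**2 - 87*u - 60) du = 135/4.
Total enclosed area = 7/4 + 135/4 = 71/2.

71/2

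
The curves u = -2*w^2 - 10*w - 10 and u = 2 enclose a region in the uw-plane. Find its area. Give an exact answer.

Both boundary curves give u as a function of w, so integrate with respect to w. Setting them equal: -2*w^2 - 10*w - 12 = 0, i.e. -2*(w + 2)*(w + 3) = 0, so they meet at w = -3, -2.
For w in [-3, -2], u = -2*w^2 - 10*w - 10 is on the right; area = ∫[-3,-2] (-2*w^2 - 10*w - 12) dw = 1/3.

1/3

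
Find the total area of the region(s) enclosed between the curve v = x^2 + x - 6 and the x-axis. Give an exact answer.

The curve meets the x-axis where x^2 + x - 6 = 0, i.e. (x - 2)*(x + 3) = 0, at x = -3, 2.
On [-3, 2] the curve lies below the axis; ∫[-3,2] (x^2 + x - 6) dx = -125/6, giving area 125/6.

125/6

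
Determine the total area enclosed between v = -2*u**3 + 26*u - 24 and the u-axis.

407/2

The curve meets the u-axis where -2*u**3 + 26*u - 24 = 0, i.e. -2*(u - 3)*(u - 1)*(u + 4) = 0, at u = -4, 1, 3.
On [-4, 1] the curve lies below the axis; ∫[-4,1] (-2*u**3 + 26*u - 24) du = -375/2, giving area 375/2.
On [1, 3] the curve lies above the axis; ∫[1,3] (-2*u**3 + 26*u - 24) du = 16, giving area 16.
Total area = 375/2 + 16 = 407/2.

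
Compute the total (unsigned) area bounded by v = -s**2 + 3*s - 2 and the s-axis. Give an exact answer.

1/6

The curve meets the s-axis where -s**2 + 3*s - 2 = 0, i.e. -(s - 2)*(s - 1) = 0, at s = 1, 2.
On [1, 2] the curve lies above the axis; ∫[1,2] (-s**2 + 3*s - 2) ds = 1/6, giving area 1/6.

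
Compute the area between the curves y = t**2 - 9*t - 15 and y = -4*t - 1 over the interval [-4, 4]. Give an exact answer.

The difference (t**2 - 9*t - 15) - (-4*t - 1) = t**2 - 5*t - 14 changes sign at t = -2 inside [-4, 4], so split the integral there.
∫[-4,-2] (t**2 - 5*t - 14) dt = 62/3.
∫[-2,4] (t**2 - 5*t - 14) dt = -90; the area of that piece is 90.
Total area = 62/3 + 90 = 332/3.

332/3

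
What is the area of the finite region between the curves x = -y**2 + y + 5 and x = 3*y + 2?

Both boundary curves give x as a function of y, so integrate with respect to y. Setting them equal: -y**2 - 2*y + 3 = 0, i.e. -(y - 1)*(y + 3) = 0, so they meet at y = -3, 1.
For y in [-3, 1], x = -y**2 + y + 5 is on the right; area = ∫[-3,1] (-y**2 - 2*y + 3) dy = 32/3.

32/3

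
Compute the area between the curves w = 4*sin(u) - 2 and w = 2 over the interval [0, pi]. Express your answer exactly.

-8 + 4*pi

On [0, pi], (4*sin(u) - 2) - (2) = 4*sin(u) - 4 is ≤ 0 throughout, so the area is a single integral of |4*sin(u) - 4|.
∫[0,pi] (4*sin(u) - 4) du = 8 - 4*pi; the area of that piece is -8 + 4*pi.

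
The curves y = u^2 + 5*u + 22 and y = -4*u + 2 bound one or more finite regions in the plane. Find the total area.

1/6

Set the curves equal: u^2 + 5*u + 22 = -4*u + 2, so u^2 + 9*u + 20 = 0, which factors as (u + 4)*(u + 5) = 0. The curves meet at u = -5, -4.
On [-5, -4], y = -4*u + 2 is on top; that piece has area ∫[-5,-4] (-(u^2 + 9*u + 20)) du = 1/6.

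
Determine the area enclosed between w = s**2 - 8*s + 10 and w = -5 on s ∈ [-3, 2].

On [-3, 2], (s**2 - 8*s + 10) - (-5) = s**2 - 8*s + 15 is ≥ 0 throughout, so the area is a single integral of |s**2 - 8*s + 15|.
∫[-3,2] (s**2 - 8*s + 15) ds = 320/3.

320/3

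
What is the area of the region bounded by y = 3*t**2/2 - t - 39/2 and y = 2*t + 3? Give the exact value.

Set the curves equal: 3*t**2/2 - t - 39/2 = 2*t + 3, so 3*t**2/2 - 3*t - 45/2 = 0, which factors as 3*(t - 5)*(t + 3)/2 = 0. The curves meet at t = -3, 5.
On [-3, 5], y = 2*t + 3 is on top; that piece has area ∫[-3,5] (-(3*t**2/2 - 3*t - 45/2)) dt = 128.

128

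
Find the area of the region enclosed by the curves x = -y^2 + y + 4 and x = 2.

Both boundary curves give x as a function of y, so integrate with respect to y. Setting them equal: -y^2 + y + 2 = 0, i.e. -(y - 2)*(y + 1) = 0, so they meet at y = -1, 2.
For y in [-1, 2], x = -y^2 + y + 4 is on the right; area = ∫[-1,2] (-y^2 + y + 2) dy = 9/2.

9/2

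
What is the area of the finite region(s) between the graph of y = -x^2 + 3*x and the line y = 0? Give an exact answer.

9/2

The curve meets the x-axis where -x^2 + 3*x = 0, i.e. -x*(x - 3) = 0, at x = 0, 3.
On [0, 3] the curve lies above the axis; ∫[0,3] (-x^2 + 3*x) dx = 9/2, giving area 9/2.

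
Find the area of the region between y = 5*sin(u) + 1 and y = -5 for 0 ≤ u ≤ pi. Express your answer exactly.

On [0, pi], (5*sin(u) + 1) - (-5) = 5*sin(u) + 6 is ≥ 0 throughout, so the area is a single integral of |5*sin(u) + 6|.
∫[0,pi] (5*sin(u) + 6) du = 10 + 6*pi.

10 + 6*pi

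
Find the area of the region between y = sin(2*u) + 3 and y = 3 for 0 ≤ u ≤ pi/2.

1

On [0, pi/2], (sin(2*u) + 3) - (3) = sin(2*u) is ≥ 0 throughout, so the area is a single integral of |sin(2*u)|.
∫[0,pi/2] (sin(2*u)) du = 1.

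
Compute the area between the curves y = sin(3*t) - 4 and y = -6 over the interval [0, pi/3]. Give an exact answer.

On [0, pi/3], (sin(3*t) - 4) - (-6) = sin(3*t) + 2 is ≥ 0 throughout, so the area is a single integral of |sin(3*t) + 2|.
∫[0,pi/3] (sin(3*t) + 2) dt = 2/3 + 2*pi/3.

2/3 + 2*pi/3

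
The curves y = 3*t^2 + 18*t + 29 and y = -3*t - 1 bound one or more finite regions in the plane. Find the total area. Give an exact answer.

Set the curves equal: 3*t^2 + 18*t + 29 = -3*t - 1, so 3*t^2 + 21*t + 30 = 0, which factors as 3*(t + 2)*(t + 5) = 0. The curves meet at t = -5, -2.
On [-5, -2], y = -3*t - 1 is on top; that piece has area ∫[-5,-2] (-(3*t^2 + 21*t + 30)) dt = 27/2.

27/2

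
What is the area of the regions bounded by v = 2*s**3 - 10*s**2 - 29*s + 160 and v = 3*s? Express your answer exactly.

5137/6

Set the curves equal: 2*s**3 - 10*s**2 - 29*s + 160 = 3*s, so 2*s**3 - 10*s**2 - 32*s + 160 = 0, which factors as 2*(s - 5)*(s - 4)*(s + 4) = 0. The curves meet at s = -4, 4, 5.
On [-4, 4], v = 2*s**3 - 10*s**2 - 29*s + 160 is on top; that piece has area ∫[-4,4] (2*s**3 - 10*s**2 - 32*s + 160) ds = 2560/3.
On [4, 5], v = 3*s is on top; that piece has area ∫[4,5] (-(2*s**3 - 10*s**2 - 32*s + 160)) ds = 17/6.
Total enclosed area = 2560/3 + 17/6 = 5137/6.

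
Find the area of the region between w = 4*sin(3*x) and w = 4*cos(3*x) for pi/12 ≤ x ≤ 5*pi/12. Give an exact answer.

On [pi/12, 5*pi/12], (4*sin(3*x)) - (4*cos(3*x)) = 4*sin(3*x) - 4*cos(3*x) is ≥ 0 throughout, so the area is a single integral of |4*sin(3*x) - 4*cos(3*x)|.
∫[pi/12,5*pi/12] (4*sin(3*x) - 4*cos(3*x)) dx = 8*sqrt(2)/3.

8*sqrt(2)/3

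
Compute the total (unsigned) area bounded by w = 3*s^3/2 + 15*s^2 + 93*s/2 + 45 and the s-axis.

37/8

The curve meets the s-axis where 3*s^3/2 + 15*s^2 + 93*s/2 + 45 = 0, i.e. 3*(s + 2)*(s + 3)*(s + 5)/2 = 0, at s = -5, -3, -2.
On [-5, -3] the curve lies above the axis; ∫[-5,-3] (3*s^3/2 + 15*s^2 + 93*s/2 + 45) ds = 4, giving area 4.
On [-3, -2] the curve lies below the axis; ∫[-3,-2] (3*s^3/2 + 15*s^2 + 93*s/2 + 45) ds = -5/8, giving area 5/8.
Total area = 4 + 5/8 = 37/8.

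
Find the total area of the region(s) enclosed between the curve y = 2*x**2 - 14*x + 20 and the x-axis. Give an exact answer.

The curve meets the x-axis where 2*x**2 - 14*x + 20 = 0, i.e. 2*(x - 5)*(x - 2) = 0, at x = 2, 5.
On [2, 5] the curve lies below the axis; ∫[2,5] (2*x**2 - 14*x + 20) dx = -9, giving area 9.

9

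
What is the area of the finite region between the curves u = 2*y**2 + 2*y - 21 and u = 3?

Both boundary curves give u as a function of y, so integrate with respect to y. Setting them equal: 2*y**2 + 2*y - 24 = 0, i.e. 2*(y - 3)*(y + 4) = 0, so they meet at y = -4, 3.
For y in [-4, 3], u = 2*y**2 + 2*y - 21 is on the left; area = ∫[-4,3] (-(2*y**2 + 2*y - 24)) dy = 343/3.

343/3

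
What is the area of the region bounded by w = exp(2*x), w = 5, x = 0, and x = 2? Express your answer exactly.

The difference (exp(2*x)) - (5) = exp(2*x) - 5 changes sign at x = log(5)/2 inside [0, 2], so split the integral there.
∫[0,log(5)/2] (exp(2*x) - 5) dx = 2 - 5*log(5)/2; the area of that piece is -2 + 5*log(5)/2.
∫[log(5)/2,2] (exp(2*x) - 5) dx = -25/2 + 5*log(5)/2 + exp(4)/2.
Total area = (-2 + 5*log(5)/2) + (-25/2 + 5*log(5)/2 + exp(4)/2) = -29/2 + 5*log(5) + exp(4)/2.

-29/2 + 5*log(5) + exp(4)/2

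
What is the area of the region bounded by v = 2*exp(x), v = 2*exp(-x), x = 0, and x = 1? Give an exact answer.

On [0, 1], (2*exp(x)) - (2*exp(-x)) = 2*exp(x) - 2*exp(-x) is ≥ 0 throughout, so the area is a single integral of |2*exp(x) - 2*exp(-x)|.
∫[0,1] (2*exp(x) - 2*exp(-x)) dx = -4 + 2*exp(-1) + 2*exp(1).

-4 + 2*exp(-1) + 2*exp(1)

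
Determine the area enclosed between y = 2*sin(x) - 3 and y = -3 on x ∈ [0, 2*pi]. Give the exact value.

8

The difference (2*sin(x) - 3) - (-3) = 2*sin(x) changes sign at x = pi inside [0, 2*pi], so split the integral there.
∫[0,pi] (2*sin(x)) dx = 4.
∫[pi,2*pi] (2*sin(x)) dx = -4; the area of that piece is 4.
Total area = 4 + 4 = 8.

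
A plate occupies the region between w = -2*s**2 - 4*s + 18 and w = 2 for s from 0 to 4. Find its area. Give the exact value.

The difference (-2*s**2 - 4*s + 18) - (2) = -2*s**2 - 4*s + 16 changes sign at s = 2 inside [0, 4], so split the integral there.
∫[0,2] (-2*s**2 - 4*s + 16) ds = 56/3.
∫[2,4] (-2*s**2 - 4*s + 16) ds = -88/3; the area of that piece is 88/3.
Total area = 56/3 + 88/3 = 48.

48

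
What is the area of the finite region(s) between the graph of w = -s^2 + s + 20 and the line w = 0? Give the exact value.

243/2

The curve meets the s-axis where -s^2 + s + 20 = 0, i.e. -(s - 5)*(s + 4) = 0, at s = -4, 5.
On [-4, 5] the curve lies above the axis; ∫[-4,5] (-s^2 + s + 20) ds = 243/2, giving area 243/2.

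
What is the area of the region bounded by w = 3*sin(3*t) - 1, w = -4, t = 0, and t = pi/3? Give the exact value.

On [0, pi/3], (3*sin(3*t) - 1) - (-4) = 3*sin(3*t) + 3 is ≥ 0 throughout, so the area is a single integral of |3*sin(3*t) + 3|.
∫[0,pi/3] (3*sin(3*t) + 3) dt = 2 + pi.

2 + pi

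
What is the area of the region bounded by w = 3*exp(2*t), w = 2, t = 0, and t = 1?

On [0, 1], (3*exp(2*t)) - (2) = 3*exp(2*t) - 2 is ≥ 0 throughout, so the area is a single integral of |3*exp(2*t) - 2|.
∫[0,1] (3*exp(2*t) - 2) dt = -7/2 + 3*exp(2)/2.

-7/2 + 3*exp(2)/2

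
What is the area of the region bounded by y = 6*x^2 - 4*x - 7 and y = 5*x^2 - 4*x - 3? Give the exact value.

32/3

Set the curves equal: 6*x^2 - 4*x - 7 = 5*x^2 - 4*x - 3, so x^2 - 4 = 0, which factors as (x - 2)*(x + 2) = 0. The curves meet at x = -2, 2.
On [-2, 2], y = 5*x^2 - 4*x - 3 is on top; that piece has area ∫[-2,2] (-(x^2 - 4)) dx = 32/3.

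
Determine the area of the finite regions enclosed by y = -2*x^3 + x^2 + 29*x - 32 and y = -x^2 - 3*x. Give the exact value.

863/3

Set the curves equal: -2*x^3 + x^2 + 29*x - 32 = -x^2 - 3*x, so -2*x^3 + 2*x^2 + 32*x - 32 = 0, which factors as -2*(x - 4)*(x - 1)*(x + 4) = 0. The curves meet at x = -4, 1, 4.
On [-4, 1], y = -x^2 - 3*x is on top; that piece has area ∫[-4,1] (-(-2*x^3 + 2*x^2 + 32*x - 32)) dx = 1375/6.
On [1, 4], y = -2*x^3 + x^2 + 29*x - 32 is on top; that piece has area ∫[1,4] (-2*x^3 + 2*x^2 + 32*x - 32) dx = 117/2.
Total enclosed area = 1375/6 + 117/2 = 863/3.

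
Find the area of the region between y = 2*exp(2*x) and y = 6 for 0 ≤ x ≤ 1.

-11 + 6*log(3) + exp(2)

The difference (2*exp(2*x)) - (6) = 2*exp(2*x) - 6 changes sign at x = log(3)/2 inside [0, 1], so split the integral there.
∫[0,log(3)/2] (2*exp(2*x) - 6) dx = 2 - log(27); the area of that piece is -2 + log(27).
∫[log(3)/2,1] (2*exp(2*x) - 6) dx = -9 + 3*log(3) + exp(2).
Total area = (-2 + log(27)) + (-9 + 3*log(3) + exp(2)) = -11 + 6*log(3) + exp(2).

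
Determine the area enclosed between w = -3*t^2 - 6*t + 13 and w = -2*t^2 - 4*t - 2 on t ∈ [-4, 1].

On [-4, 1], (-3*t^2 - 6*t + 13) - (-2*t^2 - 4*t - 2) = -t^2 - 2*t + 15 is ≥ 0 throughout, so the area is a single integral of |-t^2 - 2*t + 15|.
∫[-4,1] (-t^2 - 2*t + 15) dt = 205/3.

205/3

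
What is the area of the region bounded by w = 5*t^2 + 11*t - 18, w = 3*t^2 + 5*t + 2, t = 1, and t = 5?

The difference (5*t^2 + 11*t - 18) - (3*t^2 + 5*t + 2) = 2*t^2 + 6*t - 20 changes sign at t = 2 inside [1, 5], so split the integral there.
∫[1,2] (2*t^2 + 6*t - 20) dt = -19/3; the area of that piece is 19/3.
∫[2,5] (2*t^2 + 6*t - 20) dt = 81.
Total area = 19/3 + 81 = 262/3.

262/3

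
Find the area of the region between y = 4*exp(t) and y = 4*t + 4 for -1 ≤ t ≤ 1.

-8 - 4*exp(-1) + 4*exp(1)

On [-1, 1], (4*exp(t)) - (4*t + 4) = -4*t + 4*exp(t) - 4 is ≥ 0 throughout, so the area is a single integral of |-4*t + 4*exp(t) - 4|.
∫[-1,1] (-4*t + 4*exp(t) - 4) dt = -8 - 4*exp(-1) + 4*exp(1).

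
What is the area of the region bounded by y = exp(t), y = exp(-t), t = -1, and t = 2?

-4 + exp(-2) + exp(-1) + exp(1) + exp(2)

The difference (exp(t)) - (exp(-t)) = exp(t) - exp(-t) changes sign at t = 0 inside [-1, 2], so split the integral there.
∫[-1,0] (exp(t) - exp(-t)) dt = -exp(1) - exp(-1) + 2; the area of that piece is -2 + exp(-1) + exp(1).
∫[0,2] (exp(t) - exp(-t)) dt = -2 + exp(-2) + exp(2).
Total area = (-2 + exp(-1) + exp(1)) + (-2 + exp(-2) + exp(2)) = -4 + exp(-2) + exp(-1) + exp(1) + exp(2).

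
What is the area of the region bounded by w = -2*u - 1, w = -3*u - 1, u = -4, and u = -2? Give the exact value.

6

On [-4, -2], (-2*u - 1) - (-3*u - 1) = u is ≤ 0 throughout, so the area is a single integral of |u|.
∫[-4,-2] (u) du = -6; the area of that piece is 6.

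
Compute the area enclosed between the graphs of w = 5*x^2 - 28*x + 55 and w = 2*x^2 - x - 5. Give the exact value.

1/2

Set the curves equal: 5*x^2 - 28*x + 55 = 2*x^2 - x - 5, so 3*x^2 - 27*x + 60 = 0, which factors as 3*(x - 5)*(x - 4) = 0. The curves meet at x = 4, 5.
On [4, 5], w = 2*x^2 - x - 5 is on top; that piece has area ∫[4,5] (-(3*x^2 - 27*x + 60)) dx = 1/2.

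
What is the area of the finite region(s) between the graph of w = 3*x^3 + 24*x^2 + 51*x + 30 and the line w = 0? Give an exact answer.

The curve meets the x-axis where 3*x^3 + 24*x^2 + 51*x + 30 = 0, i.e. 3*(x + 1)*(x + 2)*(x + 5) = 0, at x = -5, -2, -1.
On [-5, -2] the curve lies above the axis; ∫[-5,-2] (3*x^3 + 24*x^2 + 51*x + 30) dx = 135/4, giving area 135/4.
On [-2, -1] the curve lies below the axis; ∫[-2,-1] (3*x^3 + 24*x^2 + 51*x + 30) dx = -7/4, giving area 7/4.
Total area = 135/4 + 7/4 = 71/2.

71/2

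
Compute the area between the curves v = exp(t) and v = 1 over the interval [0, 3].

-4 + exp(3)

On [0, 3], (exp(t)) - (1) = exp(t) - 1 is ≥ 0 throughout, so the area is a single integral of |exp(t) - 1|.
∫[0,3] (exp(t) - 1) dt = -4 + exp(3).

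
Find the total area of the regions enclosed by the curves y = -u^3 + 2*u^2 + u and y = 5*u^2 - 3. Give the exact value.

Set the curves equal: -u^3 + 2*u^2 + u = 5*u^2 - 3, so -u^3 - 3*u^2 + u + 3 = 0, which factors as -(u - 1)*(u + 1)*(u + 3) = 0. The curves meet at u = -3, -1, 1.
On [-3, -1], y = 5*u^2 - 3 is on top; that piece has area ∫[-3,-1] (-(-u^3 - 3*u^2 + u + 3)) du = 4.
On [-1, 1], y = -u^3 + 2*u^2 + u is on top; that piece has area ∫[-1,1] (-u^3 - 3*u^2 + u + 3) du = 4.
Total enclosed area = 4 + 4 = 8.

8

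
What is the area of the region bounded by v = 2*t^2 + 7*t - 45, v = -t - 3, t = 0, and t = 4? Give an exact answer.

248/3

The difference (2*t^2 + 7*t - 45) - (-t - 3) = 2*t^2 + 8*t - 42 changes sign at t = 3 inside [0, 4], so split the integral there.
∫[0,3] (2*t^2 + 8*t - 42) dt = -72; the area of that piece is 72.
∫[3,4] (2*t^2 + 8*t - 42) dt = 32/3.
Total area = 72 + 32/3 = 248/3.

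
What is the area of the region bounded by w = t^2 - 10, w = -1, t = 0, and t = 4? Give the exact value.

The difference (t^2 - 10) - (-1) = t^2 - 9 changes sign at t = 3 inside [0, 4], so split the integral there.
∫[0,3] (t^2 - 9) dt = -18; the area of that piece is 18.
∫[3,4] (t^2 - 9) dt = 10/3.
Total area = 18 + 10/3 = 64/3.

64/3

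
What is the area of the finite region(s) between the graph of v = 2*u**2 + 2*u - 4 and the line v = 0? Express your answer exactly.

The curve meets the u-axis where 2*u**2 + 2*u - 4 = 0, i.e. 2*(u - 1)*(u + 2) = 0, at u = -2, 1.
On [-2, 1] the curve lies below the axis; ∫[-2,1] (2*u**2 + 2*u - 4) du = -9, giving area 9.

9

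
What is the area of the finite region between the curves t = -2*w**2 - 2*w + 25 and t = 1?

343/3

Both boundary curves give t as a function of w, so integrate with respect to w. Setting them equal: -2*w**2 - 2*w + 24 = 0, i.e. -2*(w - 3)*(w + 4) = 0, so they meet at w = -4, 3.
For w in [-4, 3], t = -2*w**2 - 2*w + 25 is on the right; area = ∫[-4,3] (-2*w**2 - 2*w + 24) dw = 343/3.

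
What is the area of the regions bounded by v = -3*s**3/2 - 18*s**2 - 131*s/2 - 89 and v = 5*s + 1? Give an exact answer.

Set the curves equal: -3*s**3/2 - 18*s**2 - 131*s/2 - 89 = 5*s + 1, so -3*s**3/2 - 18*s**2 - 141*s/2 - 90 = 0, which factors as -3*(s + 3)*(s + 4)*(s + 5)/2 = 0. The curves meet at s = -5, -4, -3.
On [-5, -4], v = 5*s + 1 is on top; that piece has area ∫[-5,-4] (-(-3*s**3/2 - 18*s**2 - 141*s/2 - 90)) ds = 3/8.
On [-4, -3], v = -3*s**3/2 - 18*s**2 - 131*s/2 - 89 is on top; that piece has area ∫[-4,-3] (-3*s**3/2 - 18*s**2 - 141*s/2 - 90) ds = 3/8.
Total enclosed area = 3/8 + 3/8 = 3/4.

3/4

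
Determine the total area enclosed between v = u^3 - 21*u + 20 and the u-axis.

The curve meets the u-axis where u^3 - 21*u + 20 = 0, i.e. (u - 4)*(u - 1)*(u + 5) = 0, at u = -5, 1, 4.
On [-5, 1] the curve lies above the axis; ∫[-5,1] (u^3 - 21*u + 20) du = 216, giving area 216.
On [1, 4] the curve lies below the axis; ∫[1,4] (u^3 - 21*u + 20) du = -135/4, giving area 135/4.
Total area = 216 + 135/4 = 999/4.

999/4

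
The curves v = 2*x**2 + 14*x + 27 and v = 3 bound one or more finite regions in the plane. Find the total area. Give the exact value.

Set the curves equal: 2*x**2 + 14*x + 27 = 3, so 2*x**2 + 14*x + 24 = 0, which factors as 2*(x + 3)*(x + 4) = 0. The curves meet at x = -4, -3.
On [-4, -3], v = 3 is on top; that piece has area ∫[-4,-3] (-(2*x**2 + 14*x + 24)) dx = 1/3.

1/3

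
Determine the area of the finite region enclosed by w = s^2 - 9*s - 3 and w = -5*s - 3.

32/3

Set the curves equal: s^2 - 9*s - 3 = -5*s - 3, so s^2 - 4*s = 0, which factors as s*(s - 4) = 0. The curves meet at s = 0, 4.
On [0, 4], w = -5*s - 3 is on top; that piece has area ∫[0,4] (-(s^2 - 4*s)) ds = 32/3.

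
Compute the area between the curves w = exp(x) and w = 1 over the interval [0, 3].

-4 + exp(3)

On [0, 3], (exp(x)) - (1) = exp(x) - 1 is ≥ 0 throughout, so the area is a single integral of |exp(x) - 1|.
∫[0,3] (exp(x) - 1) dx = -4 + exp(3).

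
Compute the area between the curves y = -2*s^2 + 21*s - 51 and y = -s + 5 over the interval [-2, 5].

The difference (-2*s^2 + 21*s - 51) - (-s + 5) = -2*s^2 + 22*s - 56 changes sign at s = 4 inside [-2, 5], so split the integral there.
∫[-2,4] (-2*s^2 + 22*s - 56) ds = -252; the area of that piece is 252.
∫[4,5] (-2*s^2 + 22*s - 56) ds = 7/3.
Total area = 252 + 7/3 = 763/3.

763/3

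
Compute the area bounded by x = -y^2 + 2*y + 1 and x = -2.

Both boundary curves give x as a function of y, so integrate with respect to y. Setting them equal: -y^2 + 2*y + 3 = 0, i.e. -(y - 3)*(y + 1) = 0, so they meet at y = -1, 3.
For y in [-1, 3], x = -y^2 + 2*y + 1 is on the right; area = ∫[-1,3] (-y^2 + 2*y + 3) dy = 32/3.

32/3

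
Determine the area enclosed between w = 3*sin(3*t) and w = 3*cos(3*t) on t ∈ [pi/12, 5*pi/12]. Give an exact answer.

On [pi/12, 5*pi/12], (3*sin(3*t)) - (3*cos(3*t)) = 3*sin(3*t) - 3*cos(3*t) is ≥ 0 throughout, so the area is a single integral of |3*sin(3*t) - 3*cos(3*t)|.
∫[pi/12,5*pi/12] (3*sin(3*t) - 3*cos(3*t)) dt = 2*sqrt(2).

2*sqrt(2)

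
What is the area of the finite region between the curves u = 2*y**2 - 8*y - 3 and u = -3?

64/3

Both boundary curves give u as a function of y, so integrate with respect to y. Setting them equal: 2*y**2 - 8*y = 0, i.e. 2*y*(y - 4) = 0, so they meet at y = 0, 4.
For y in [0, 4], u = 2*y**2 - 8*y - 3 is on the left; area = ∫[0,4] (-(2*y**2 - 8*y)) dy = 64/3.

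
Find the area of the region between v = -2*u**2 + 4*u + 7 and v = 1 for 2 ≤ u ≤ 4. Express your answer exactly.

8

The difference (-2*u**2 + 4*u + 7) - (1) = -2*u**2 + 4*u + 6 changes sign at u = 3 inside [2, 4], so split the integral there.
∫[2,3] (-2*u**2 + 4*u + 6) du = 10/3.
∫[3,4] (-2*u**2 + 4*u + 6) du = -14/3; the area of that piece is 14/3.
Total area = 10/3 + 14/3 = 8.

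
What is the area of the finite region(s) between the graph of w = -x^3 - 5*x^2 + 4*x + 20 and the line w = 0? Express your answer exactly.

937/12

The curve meets the x-axis where -x^3 - 5*x^2 + 4*x + 20 = 0, i.e. -(x - 2)*(x + 2)*(x + 5) = 0, at x = -5, -2, 2.
On [-5, -2] the curve lies below the axis; ∫[-5,-2] (-x^3 - 5*x^2 + 4*x + 20) dx = -99/4, giving area 99/4.
On [-2, 2] the curve lies above the axis; ∫[-2,2] (-x^3 - 5*x^2 + 4*x + 20) dx = 160/3, giving area 160/3.
Total area = 99/4 + 160/3 = 937/12.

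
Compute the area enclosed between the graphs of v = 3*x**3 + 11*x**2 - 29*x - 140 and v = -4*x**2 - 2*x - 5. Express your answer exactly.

Set the curves equal: 3*x**3 + 11*x**2 - 29*x - 140 = -4*x**2 - 2*x - 5, so 3*x**3 + 15*x**2 - 27*x - 135 = 0, which factors as 3*(x - 3)*(x + 3)*(x + 5) = 0. The curves meet at x = -5, -3, 3.
On [-5, -3], v = 3*x**3 + 11*x**2 - 29*x - 140 is on top; that piece has area ∫[-5,-3] (3*x**3 + 15*x**2 - 27*x - 135) dx = 28.
On [-3, 3], v = -4*x**2 - 2*x - 5 is on top; that piece has area ∫[-3,3] (-(3*x**3 + 15*x**2 - 27*x - 135)) dx = 540.
Total enclosed area = 28 + 540 = 568.

568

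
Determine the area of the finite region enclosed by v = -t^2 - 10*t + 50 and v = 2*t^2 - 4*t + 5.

Set the curves equal: -t^2 - 10*t + 50 = 2*t^2 - 4*t + 5, so -3*t^2 - 6*t + 45 = 0, which factors as -3*(t - 3)*(t + 5) = 0. The curves meet at t = -5, 3.
On [-5, 3], v = -t^2 - 10*t + 50 is on top; that piece has area ∫[-5,3] (-3*t^2 - 6*t + 45) dt = 256.

256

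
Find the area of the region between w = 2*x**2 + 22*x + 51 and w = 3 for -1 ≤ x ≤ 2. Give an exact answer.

On [-1, 2], (2*x**2 + 22*x + 51) - (3) = 2*x**2 + 22*x + 48 is ≥ 0 throughout, so the area is a single integral of |2*x**2 + 22*x + 48|.
∫[-1,2] (2*x**2 + 22*x + 48) dx = 183.

183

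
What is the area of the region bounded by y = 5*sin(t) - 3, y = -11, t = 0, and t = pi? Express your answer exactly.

On [0, pi], (5*sin(t) - 3) - (-11) = 5*sin(t) + 8 is ≥ 0 throughout, so the area is a single integral of |5*sin(t) + 8|.
∫[0,pi] (5*sin(t) + 8) dt = 10 + 8*pi.

10 + 8*pi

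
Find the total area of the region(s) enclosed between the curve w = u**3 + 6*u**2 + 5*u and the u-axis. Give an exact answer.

131/4

The curve meets the u-axis where u**3 + 6*u**2 + 5*u = 0, i.e. u*(u + 1)*(u + 5) = 0, at u = -5, -1, 0.
On [-5, -1] the curve lies above the axis; ∫[-5,-1] (u**3 + 6*u**2 + 5*u) du = 32, giving area 32.
On [-1, 0] the curve lies below the axis; ∫[-1,0] (u**3 + 6*u**2 + 5*u) du = -3/4, giving area 3/4.
Total area = 32 + 3/4 = 131/4.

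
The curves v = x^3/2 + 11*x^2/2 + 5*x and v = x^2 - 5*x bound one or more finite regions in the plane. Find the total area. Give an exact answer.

131/8

Set the curves equal: x^3/2 + 11*x^2/2 + 5*x = x^2 - 5*x, so x^3/2 + 9*x^2/2 + 10*x = 0, which factors as x*(x + 4)*(x + 5)/2 = 0. The curves meet at x = -5, -4, 0.
On [-5, -4], v = x^3/2 + 11*x^2/2 + 5*x is on top; that piece has area ∫[-5,-4] (x^3/2 + 9*x^2/2 + 10*x) dx = 3/8.
On [-4, 0], v = x^2 - 5*x is on top; that piece has area ∫[-4,0] (-(x^3/2 + 9*x^2/2 + 10*x)) dx = 16.
Total enclosed area = 3/8 + 16 = 131/8.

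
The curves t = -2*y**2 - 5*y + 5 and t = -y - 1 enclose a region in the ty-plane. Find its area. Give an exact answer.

Both boundary curves give t as a function of y, so integrate with respect to y. Setting them equal: -2*y**2 - 4*y + 6 = 0, i.e. -2*(y - 1)*(y + 3) = 0, so they meet at y = -3, 1.
For y in [-3, 1], t = -2*y**2 - 5*y + 5 is on the right; area = ∫[-3,1] (-2*y**2 - 4*y + 6) dy = 64/3.

64/3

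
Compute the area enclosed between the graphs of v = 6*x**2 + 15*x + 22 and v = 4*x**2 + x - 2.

Set the curves equal: 6*x**2 + 15*x + 22 = 4*x**2 + x - 2, so 2*x**2 + 14*x + 24 = 0, which factors as 2*(x + 3)*(x + 4) = 0. The curves meet at x = -4, -3.
On [-4, -3], v = 4*x**2 + x - 2 is on top; that piece has area ∫[-4,-3] (-(2*x**2 + 14*x + 24)) dx = 1/3.

1/3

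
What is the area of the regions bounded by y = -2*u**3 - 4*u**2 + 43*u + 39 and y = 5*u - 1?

2521/6

Set the curves equal: -2*u**3 - 4*u**2 + 43*u + 39 = 5*u - 1, so -2*u**3 - 4*u**2 + 38*u + 40 = 0, which factors as -2*(u - 4)*(u + 1)*(u + 5) = 0. The curves meet at u = -5, -1, 4.
On [-5, -1], y = 5*u - 1 is on top; that piece has area ∫[-5,-1] (-(-2*u**3 - 4*u**2 + 38*u + 40)) du = 448/3.
On [-1, 4], y = -2*u**3 - 4*u**2 + 43*u + 39 is on top; that piece has area ∫[-1,4] (-2*u**3 - 4*u**2 + 38*u + 40) du = 1625/6.
Total enclosed area = 448/3 + 1625/6 = 2521/6.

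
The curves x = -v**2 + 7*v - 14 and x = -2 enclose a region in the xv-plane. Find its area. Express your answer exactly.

Both boundary curves give x as a function of v, so integrate with respect to v. Setting them equal: -v**2 + 7*v - 12 = 0, i.e. -(v - 4)*(v - 3) = 0, so they meet at v = 3, 4.
For v in [3, 4], x = -v**2 + 7*v - 14 is on the right; area = ∫[3,4] (-v**2 + 7*v - 12) dv = 1/6.

1/6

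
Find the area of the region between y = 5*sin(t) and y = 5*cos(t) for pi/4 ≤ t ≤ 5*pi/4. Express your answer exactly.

10*sqrt(2)

On [pi/4, 5*pi/4], (5*sin(t)) - (5*cos(t)) = 5*sin(t) - 5*cos(t) is ≥ 0 throughout, so the area is a single integral of |5*sin(t) - 5*cos(t)|.
∫[pi/4,5*pi/4] (5*sin(t) - 5*cos(t)) dt = 10*sqrt(2).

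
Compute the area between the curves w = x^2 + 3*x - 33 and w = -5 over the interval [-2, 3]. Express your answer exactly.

725/6

On [-2, 3], (x^2 + 3*x - 33) - (-5) = x^2 + 3*x - 28 is ≤ 0 throughout, so the area is a single integral of |x^2 + 3*x - 28|.
∫[-2,3] (x^2 + 3*x - 28) dx = -725/6; the area of that piece is 725/6.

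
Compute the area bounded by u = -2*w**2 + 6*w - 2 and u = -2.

Both boundary curves give u as a function of w, so integrate with respect to w. Setting them equal: -2*w**2 + 6*w = 0, i.e. -2*w*(w - 3) = 0, so they meet at w = 0, 3.
For w in [0, 3], u = -2*w**2 + 6*w - 2 is on the right; area = ∫[0,3] (-2*w**2 + 6*w) dw = 9.

9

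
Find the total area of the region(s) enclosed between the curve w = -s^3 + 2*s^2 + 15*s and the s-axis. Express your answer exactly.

The curve meets the s-axis where -s^3 + 2*s^2 + 15*s = 0, i.e. -s*(s - 5)*(s + 3) = 0, at s = -3, 0, 5.
On [-3, 0] the curve lies below the axis; ∫[-3,0] (-s^3 + 2*s^2 + 15*s) ds = -117/4, giving area 117/4.
On [0, 5] the curve lies above the axis; ∫[0,5] (-s^3 + 2*s^2 + 15*s) ds = 1375/12, giving area 1375/12.
Total area = 117/4 + 1375/12 = 863/6.

863/6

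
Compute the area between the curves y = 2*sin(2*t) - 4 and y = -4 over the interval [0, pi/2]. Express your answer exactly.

2

On [0, pi/2], (2*sin(2*t) - 4) - (-4) = 2*sin(2*t) is ≥ 0 throughout, so the area is a single integral of |2*sin(2*t)|.
∫[0,pi/2] (2*sin(2*t)) dt = 2.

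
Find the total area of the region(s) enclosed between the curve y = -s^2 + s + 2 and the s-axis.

The curve meets the s-axis where -s^2 + s + 2 = 0, i.e. -(s - 2)*(s + 1) = 0, at s = -1, 2.
On [-1, 2] the curve lies above the axis; ∫[-1,2] (-s^2 + s + 2) ds = 9/2, giving area 9/2.

9/2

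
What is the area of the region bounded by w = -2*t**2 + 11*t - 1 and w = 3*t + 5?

Set the curves equal: -2*t**2 + 11*t - 1 = 3*t + 5, so -2*t**2 + 8*t - 6 = 0, which factors as -2*(t - 3)*(t - 1) = 0. The curves meet at t = 1, 3.
On [1, 3], w = -2*t**2 + 11*t - 1 is on top; that piece has area ∫[1,3] (-2*t**2 + 8*t - 6) dt = 8/3.

8/3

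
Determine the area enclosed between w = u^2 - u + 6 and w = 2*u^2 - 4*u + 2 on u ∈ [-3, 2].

The difference (u^2 - u + 6) - (2*u^2 - 4*u + 2) = -u^2 + 3*u + 4 changes sign at u = -1 inside [-3, 2], so split the integral there.
∫[-3,-1] (-u^2 + 3*u + 4) du = -38/3; the area of that piece is 38/3.
∫[-1,2] (-u^2 + 3*u + 4) du = 27/2.
Total area = 38/3 + 27/2 = 157/6.

157/6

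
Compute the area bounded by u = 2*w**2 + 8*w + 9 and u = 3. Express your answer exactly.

8/3

Both boundary curves give u as a function of w, so integrate with respect to w. Setting them equal: 2*w**2 + 8*w + 6 = 0, i.e. 2*(w + 1)*(w + 3) = 0, so they meet at w = -3, -1.
For w in [-3, -1], u = 2*w**2 + 8*w + 9 is on the left; area = ∫[-3,-1] (-(2*w**2 + 8*w + 6)) dw = 8/3.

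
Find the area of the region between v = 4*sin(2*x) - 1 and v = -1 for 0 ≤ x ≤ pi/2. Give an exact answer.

4

On [0, pi/2], (4*sin(2*x) - 1) - (-1) = 4*sin(2*x) is ≥ 0 throughout, so the area is a single integral of |4*sin(2*x)|.
∫[0,pi/2] (4*sin(2*x)) dx = 4.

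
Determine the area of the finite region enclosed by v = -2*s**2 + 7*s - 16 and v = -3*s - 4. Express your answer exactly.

1/3

Set the curves equal: -2*s**2 + 7*s - 16 = -3*s - 4, so -2*s**2 + 10*s - 12 = 0, which factors as -2*(s - 3)*(s - 2) = 0. The curves meet at s = 2, 3.
On [2, 3], v = -2*s**2 + 7*s - 16 is on top; that piece has area ∫[2,3] (-2*s**2 + 10*s - 12) ds = 1/3.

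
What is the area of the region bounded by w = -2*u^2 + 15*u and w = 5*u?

125/3

Set the curves equal: -2*u^2 + 15*u = 5*u, so -2*u^2 + 10*u = 0, which factors as -2*u*(u - 5) = 0. The curves meet at u = 0, 5.
On [0, 5], w = -2*u^2 + 15*u is on top; that piece has area ∫[0,5] (-2*u^2 + 10*u) du = 125/3.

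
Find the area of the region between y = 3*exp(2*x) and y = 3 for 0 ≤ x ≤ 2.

On [0, 2], (3*exp(2*x)) - (3) = 3*exp(2*x) - 3 is ≥ 0 throughout, so the area is a single integral of |3*exp(2*x) - 3|.
∫[0,2] (3*exp(2*x) - 3) dx = -15/2 + 3*exp(4)/2.

-15/2 + 3*exp(4)/2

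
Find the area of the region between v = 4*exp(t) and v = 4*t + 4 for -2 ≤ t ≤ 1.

-6 - 4*exp(-2) + 4*exp(1)

On [-2, 1], (4*exp(t)) - (4*t + 4) = -4*t + 4*exp(t) - 4 is ≥ 0 throughout, so the area is a single integral of |-4*t + 4*exp(t) - 4|.
∫[-2,1] (-4*t + 4*exp(t) - 4) dt = -6 - 4*exp(-2) + 4*exp(1).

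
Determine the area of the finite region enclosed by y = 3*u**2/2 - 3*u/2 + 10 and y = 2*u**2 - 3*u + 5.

343/12

Set the curves equal: 3*u**2/2 - 3*u/2 + 10 = 2*u**2 - 3*u + 5, so -u**2/2 + 3*u/2 + 5 = 0, which factors as -(u - 5)*(u + 2)/2 = 0. The curves meet at u = -2, 5.
On [-2, 5], y = 3*u**2/2 - 3*u/2 + 10 is on top; that piece has area ∫[-2,5] (-u**2/2 + 3*u/2 + 5) du = 343/12.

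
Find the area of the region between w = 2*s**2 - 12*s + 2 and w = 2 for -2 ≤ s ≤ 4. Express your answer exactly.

The difference (2*s**2 - 12*s + 2) - (2) = 2*s**2 - 12*s changes sign at s = 0 inside [-2, 4], so split the integral there.
∫[-2,0] (2*s**2 - 12*s) ds = 88/3.
∫[0,4] (2*s**2 - 12*s) ds = -160/3; the area of that piece is 160/3.
Total area = 88/3 + 160/3 = 248/3.

248/3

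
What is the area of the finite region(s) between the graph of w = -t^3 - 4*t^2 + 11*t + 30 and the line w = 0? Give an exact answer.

The curve meets the t-axis where -t^3 - 4*t^2 + 11*t + 30 = 0, i.e. -(t - 3)*(t + 2)*(t + 5) = 0, at t = -5, -2, 3.
On [-5, -2] the curve lies below the axis; ∫[-5,-2] (-t^3 - 4*t^2 + 11*t + 30) dt = -117/4, giving area 117/4.
On [-2, 3] the curve lies above the axis; ∫[-2,3] (-t^3 - 4*t^2 + 11*t + 30) dt = 1375/12, giving area 1375/12.
Total area = 117/4 + 1375/12 = 863/6.

863/6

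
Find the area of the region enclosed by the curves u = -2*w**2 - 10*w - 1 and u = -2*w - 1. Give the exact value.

Both boundary curves give u as a function of w, so integrate with respect to w. Setting them equal: -2*w**2 - 8*w = 0, i.e. -2*w*(w + 4) = 0, so they meet at w = -4, 0.
For w in [-4, 0], u = -2*w**2 - 10*w - 1 is on the right; area = ∫[-4,0] (-2*w**2 - 8*w) dw = 64/3.

64/3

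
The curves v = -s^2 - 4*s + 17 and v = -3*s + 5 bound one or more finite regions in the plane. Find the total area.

Set the curves equal: -s^2 - 4*s + 17 = -3*s + 5, so -s^2 - s + 12 = 0, which factors as -(s - 3)*(s + 4) = 0. The curves meet at s = -4, 3.
On [-4, 3], v = -s^2 - 4*s + 17 is on top; that piece has area ∫[-4,3] (-s^2 - s + 12) ds = 343/6.

343/6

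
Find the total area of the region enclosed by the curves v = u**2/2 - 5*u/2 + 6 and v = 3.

1/12

Set the curves equal: u**2/2 - 5*u/2 + 6 = 3, so u**2/2 - 5*u/2 + 3 = 0, which factors as (u - 3)*(u - 2)/2 = 0. The curves meet at u = 2, 3.
On [2, 3], v = 3 is on top; that piece has area ∫[2,3] (-(u**2/2 - 5*u/2 + 3)) du = 1/12.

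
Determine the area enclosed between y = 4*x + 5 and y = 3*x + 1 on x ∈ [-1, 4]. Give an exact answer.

On [-1, 4], (4*x + 5) - (3*x + 1) = x + 4 is ≥ 0 throughout, so the area is a single integral of |x + 4|.
∫[-1,4] (x + 4) dx = 55/2.

55/2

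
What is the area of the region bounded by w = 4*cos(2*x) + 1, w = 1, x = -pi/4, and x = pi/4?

On [-pi/4, pi/4], (4*cos(2*x) + 1) - (1) = 4*cos(2*x) is ≥ 0 throughout, so the area is a single integral of |4*cos(2*x)|.
∫[-pi/4,pi/4] (4*cos(2*x)) dx = 4.

4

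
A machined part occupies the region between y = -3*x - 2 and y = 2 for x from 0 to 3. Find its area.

On [0, 3], (-3*x - 2) - (2) = -3*x - 4 is ≤ 0 throughout, so the area is a single integral of |-3*x - 4|.
∫[0,3] (-3*x - 4) dx = -51/2; the area of that piece is 51/2.

51/2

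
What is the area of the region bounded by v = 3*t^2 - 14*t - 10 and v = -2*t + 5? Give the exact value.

108

Set the curves equal: 3*t^2 - 14*t - 10 = -2*t + 5, so 3*t^2 - 12*t - 15 = 0, which factors as 3*(t - 5)*(t + 1) = 0. The curves meet at t = -1, 5.
On [-1, 5], v = -2*t + 5 is on top; that piece has area ∫[-1,5] (-(3*t^2 - 12*t - 15)) dt = 108.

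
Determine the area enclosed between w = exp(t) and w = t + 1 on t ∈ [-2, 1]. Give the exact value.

-3/2 - exp(-2) + exp(1)

On [-2, 1], (exp(t)) - (t + 1) = -t + exp(t) - 1 is ≥ 0 throughout, so the area is a single integral of |-t + exp(t) - 1|.
∫[-2,1] (-t + exp(t) - 1) dt = -3/2 - exp(-2) + exp(1).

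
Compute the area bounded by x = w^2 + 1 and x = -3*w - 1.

1/6

Both boundary curves give x as a function of w, so integrate with respect to w. Setting them equal: w^2 + 3*w + 2 = 0, i.e. (w + 1)*(w + 2) = 0, so they meet at w = -2, -1.
For w in [-2, -1], x = w^2 + 1 is on the left; area = ∫[-2,-1] (-(w^2 + 3*w + 2)) dw = 1/6.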